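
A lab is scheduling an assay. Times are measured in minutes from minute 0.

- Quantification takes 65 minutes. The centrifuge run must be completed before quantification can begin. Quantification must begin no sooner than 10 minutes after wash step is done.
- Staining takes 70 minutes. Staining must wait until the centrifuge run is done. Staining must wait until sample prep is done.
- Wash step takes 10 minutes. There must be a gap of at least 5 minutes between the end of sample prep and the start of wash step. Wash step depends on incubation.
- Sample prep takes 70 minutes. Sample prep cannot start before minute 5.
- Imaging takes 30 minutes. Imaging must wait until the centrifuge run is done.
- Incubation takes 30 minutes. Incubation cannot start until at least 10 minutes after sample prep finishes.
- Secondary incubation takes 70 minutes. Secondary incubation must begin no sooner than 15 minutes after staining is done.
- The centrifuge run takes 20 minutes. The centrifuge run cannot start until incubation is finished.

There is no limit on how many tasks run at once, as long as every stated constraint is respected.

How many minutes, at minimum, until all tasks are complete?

Sample prep waits on its own release at minute 5, so it starts at minute 5 and finishes at 5 + 70 = minute 75.
After sample prep (finishes minute 75, plus 10-minute gap → minute 85), incubation can start at minute 85 and finishes at minute 115.
Wash step has to wait for sample prep (finishes minute 75, plus 5-minute gap → minute 80); incubation (finishes minute 115). The latest of these is minute 115, so wash step runs minute 115 to 115 + 10 = minute 125.
The centrifuge run cannot begin until incubation (finishes minute 115). It runs from minute 115 to 115 + 20 = minute 135.
Quantification has to wait for the centrifuge run (finishes minute 135); wash step (finishes minute 125, plus 10-minute gap → minute 135). The latest of these is minute 135, so quantification runs minute 135 to 135 + 65 = minute 200.
Imaging cannot begin until the centrifuge run (finishes minute 135). It runs from minute 135 to 135 + 30 = minute 165.
Staining needs all of the centrifuge run (finishes minute 135); sample prep (finishes minute 75). That puts its earliest start at minute 135; it finishes at 135 + 70 = minute 205.
Secondary incubation waits on staining (finishes minute 205, plus 15-minute gap → minute 220), so it starts at minute 220 and finishes at 220 + 70 = minute 290.
All tasks are finished once the last one completes. Finish times: Sample prep at 75, Incubation at 115, The centrifuge run at 135, Wash step at 125, Staining at 205, Secondary incubation at 290, Imaging at 165, Quantification at 200. The latest is minute 290.

290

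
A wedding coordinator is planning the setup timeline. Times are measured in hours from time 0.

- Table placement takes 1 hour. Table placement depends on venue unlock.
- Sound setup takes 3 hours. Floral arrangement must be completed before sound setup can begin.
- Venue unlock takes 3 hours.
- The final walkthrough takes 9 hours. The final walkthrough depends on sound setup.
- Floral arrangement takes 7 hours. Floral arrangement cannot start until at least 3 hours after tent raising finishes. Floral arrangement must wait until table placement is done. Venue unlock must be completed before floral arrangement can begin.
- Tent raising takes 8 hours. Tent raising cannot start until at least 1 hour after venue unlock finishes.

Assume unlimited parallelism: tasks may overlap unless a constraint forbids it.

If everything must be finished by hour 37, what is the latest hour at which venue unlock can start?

3

The final walkthrough has no dependents, so it just needs to finish by hour 37. Starting by 37 − 9 = hour 28 achieves that.
Since the final walkthrough (must start by hour 28) depends on it, sound setup must finish by hour 28. Backing off its 3-hour duration gives a latest start of hour 25.
Since sound setup (must start by hour 25) depends on it, floral arrangement must finish by hour 25. Backing off its 7-hour duration gives a latest start of hour 18.
Tent raising must finish before floral arrangement (must start by hour 18, minus 3-hour gap → hour 15). With an 8-hour duration, tent raising must start by 15 − 8 = hour 7.
Table placement has to be done before floral arrangement (must start by hour 18). That means finishing by hour 18, i.e. starting by 18 − 1 = hour 17.
Venue unlock has several dependents: tent raising (must start by hour 7, minus 1-hour gap → hour 6); table placement (must start by hour 17); floral arrangement (must start by hour 18). The earliest of those limits is hour 6, so venue unlock must start by 6 − 3 = hour 3.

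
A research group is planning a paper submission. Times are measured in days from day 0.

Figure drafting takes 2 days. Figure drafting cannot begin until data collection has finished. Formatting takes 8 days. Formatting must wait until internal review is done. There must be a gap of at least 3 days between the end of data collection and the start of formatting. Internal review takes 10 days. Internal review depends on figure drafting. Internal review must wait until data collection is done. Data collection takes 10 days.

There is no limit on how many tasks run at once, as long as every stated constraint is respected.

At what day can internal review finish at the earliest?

Nothing blocks data collection, so it runs from day 0 to day 10.
After data collection (finishes day 10), figure drafting can start at day 10 and finishes at day 12.
Internal review has to wait for figure drafting (finishes day 12); data collection (finishes day 10). The latest of these is day 12, so internal review runs day 12 to 12 + 10 = day 22.

22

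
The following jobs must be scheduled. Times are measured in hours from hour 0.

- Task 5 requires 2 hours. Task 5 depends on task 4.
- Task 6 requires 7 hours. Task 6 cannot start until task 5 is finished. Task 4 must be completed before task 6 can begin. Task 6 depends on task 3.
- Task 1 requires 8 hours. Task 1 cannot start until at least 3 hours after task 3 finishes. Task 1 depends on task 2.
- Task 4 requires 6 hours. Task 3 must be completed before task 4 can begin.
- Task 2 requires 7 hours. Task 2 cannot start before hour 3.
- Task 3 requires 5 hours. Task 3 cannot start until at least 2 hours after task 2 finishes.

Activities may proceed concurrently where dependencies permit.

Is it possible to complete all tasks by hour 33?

Yes

After its own release at hour 3, task 2 can start at hour 3 and finishes at hour 10.
Task 3 waits on task 2 (finishes hour 10, plus 2-hour gap → hour 12), so it starts at hour 12 and finishes at 12 + 5 = hour 17.
Task 4 waits on task 3 (finishes hour 17), so it starts at hour 17 and finishes at 17 + 6 = hour 23.
Task 5 cannot begin until task 4 (finishes hour 23). It runs from hour 23 to 23 + 2 = hour 25.
Task 6 needs all of task 5 (finishes hour 25); task 4 (finishes hour 23); task 3 (finishes hour 17). That puts its earliest start at hour 25; it finishes at 25 + 7 = hour 32.
For task 1: task 3 (finishes hour 17, plus 3-hour gap → hour 20); task 2 (finishes hour 10). Taking the maximum gives a start of hour 20, and it finishes at 20 + 8 = hour 28.
Every task is finished by hour 32, which is no later than the deadline of 33, so the schedule is feasible.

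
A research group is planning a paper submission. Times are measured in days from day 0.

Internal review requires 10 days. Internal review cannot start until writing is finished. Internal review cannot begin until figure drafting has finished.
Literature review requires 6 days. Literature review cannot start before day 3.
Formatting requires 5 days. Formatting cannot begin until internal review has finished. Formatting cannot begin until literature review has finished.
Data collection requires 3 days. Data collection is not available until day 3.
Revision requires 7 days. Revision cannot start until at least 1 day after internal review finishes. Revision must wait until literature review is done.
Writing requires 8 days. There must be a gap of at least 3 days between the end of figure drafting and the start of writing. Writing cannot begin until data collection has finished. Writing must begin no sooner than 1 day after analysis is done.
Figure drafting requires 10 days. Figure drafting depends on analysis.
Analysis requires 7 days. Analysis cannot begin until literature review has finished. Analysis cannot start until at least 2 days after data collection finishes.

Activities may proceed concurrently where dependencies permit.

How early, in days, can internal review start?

After its own release at day 3, data collection can start at day 3 and finishes at day 6.
Literature review waits on its own release at day 3, so it starts at day 3 and finishes at 3 + 6 = day 9.
For analysis: literature review (finishes day 9); data collection (finishes day 6, plus 2-day gap → day 8). Taking the maximum gives a start of day 9, and it finishes at 9 + 7 = day 16.
After analysis (finishes day 16), figure drafting can start at day 16 and finishes at day 26.
Writing needs all of figure drafting (finishes day 26, plus 3-day gap → day 29); data collection (finishes day 6); analysis (finishes day 16, plus 1-day gap → day 17). That puts its earliest start at day 29; it finishes at 29 + 8 = day 37.
Internal review waits on writing (finishes day 37); figure drafting (finishes day 26). The latest of these is day 37, which is the earliest internal review can start.

37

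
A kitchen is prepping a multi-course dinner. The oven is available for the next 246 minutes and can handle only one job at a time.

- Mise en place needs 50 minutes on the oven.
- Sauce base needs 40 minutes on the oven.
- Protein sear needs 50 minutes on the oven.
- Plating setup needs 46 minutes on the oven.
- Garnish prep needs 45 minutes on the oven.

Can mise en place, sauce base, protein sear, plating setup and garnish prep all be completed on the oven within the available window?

Running back to back, the jobs need 50 + 40 + 50 + 46 + 45 = 231 minutes on the oven.
Since 231 ≤ 246, they fit within the window.

Yes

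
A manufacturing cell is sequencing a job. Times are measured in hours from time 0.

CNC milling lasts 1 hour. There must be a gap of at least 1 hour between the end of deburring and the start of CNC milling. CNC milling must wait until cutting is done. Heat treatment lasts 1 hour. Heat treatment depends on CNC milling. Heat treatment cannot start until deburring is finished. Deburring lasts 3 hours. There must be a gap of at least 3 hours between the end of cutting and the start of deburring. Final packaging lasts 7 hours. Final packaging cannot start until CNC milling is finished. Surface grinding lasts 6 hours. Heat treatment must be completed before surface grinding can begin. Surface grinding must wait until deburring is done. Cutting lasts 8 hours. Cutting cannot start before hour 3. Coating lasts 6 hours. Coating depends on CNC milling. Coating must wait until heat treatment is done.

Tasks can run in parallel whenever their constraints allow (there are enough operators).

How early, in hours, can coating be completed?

Cutting waits on its own release at hour 3, so it starts at hour 3 and finishes at 3 + 8 = hour 11.
After cutting (finishes hour 11, plus 3-hour gap → hour 14), deburring can start at hour 14 and finishes at hour 17.
For CNC milling: deburring (finishes hour 17, plus 1-hour gap → hour 18); cutting (finishes hour 11). Taking the maximum gives a start of hour 18, and it finishes at 18 + 1 = hour 19.
Heat treatment needs all of CNC milling (finishes hour 19); deburring (finishes hour 17). That puts its earliest start at hour 19; it finishes at 19 + 1 = hour 20.
Coating needs all of CNC milling (finishes hour 19); heat treatment (finishes hour 20). That puts its earliest start at hour 20; it finishes at 20 + 6 = hour 26.

26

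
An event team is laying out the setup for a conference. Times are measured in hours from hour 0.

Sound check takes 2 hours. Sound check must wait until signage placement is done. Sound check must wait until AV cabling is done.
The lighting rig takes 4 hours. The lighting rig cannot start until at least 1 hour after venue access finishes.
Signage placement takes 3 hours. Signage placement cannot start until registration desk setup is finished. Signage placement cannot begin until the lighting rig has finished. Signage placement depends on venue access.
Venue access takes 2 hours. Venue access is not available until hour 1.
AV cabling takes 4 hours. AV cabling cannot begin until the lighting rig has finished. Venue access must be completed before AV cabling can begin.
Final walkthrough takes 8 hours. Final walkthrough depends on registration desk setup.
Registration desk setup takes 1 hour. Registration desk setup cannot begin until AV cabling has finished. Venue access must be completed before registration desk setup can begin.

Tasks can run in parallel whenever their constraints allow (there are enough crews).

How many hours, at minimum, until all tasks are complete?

Venue access waits on its own release at hour 1, so it starts at hour 1 and finishes at 1 + 2 = hour 3.
After venue access (finishes hour 3, plus 1-hour gap → hour 4), the lighting rig can start at hour 4 and finishes at hour 8.
AV cabling needs all of the lighting rig (finishes hour 8); venue access (finishes hour 3). That puts its earliest start at hour 8; it finishes at 8 + 4 = hour 12.
Registration desk setup cannot start until AV cabling (finishes hour 12); venue access (finishes hour 3). The controlling bound is hour 12, so registration desk setup finishes at 12 + 1 = hour 13.
Final walkthrough waits on registration desk setup (finishes hour 13), so it starts at hour 13 and finishes at 13 + 8 = hour 21.
For signage placement: registration desk setup (finishes hour 13); the lighting rig (finishes hour 8); venue access (finishes hour 3). Taking the maximum gives a start of hour 13, and it finishes at 13 + 3 = hour 16.
Sound check cannot start until signage placement (finishes hour 16); AV cabling (finishes hour 12). The controlling bound is hour 16, so sound check finishes at 16 + 2 = hour 18.
All tasks are finished once the last one completes. Finish times: Venue access at 3, The lighting rig at 8, AV cabling at 12, Registration desk setup at 13, Signage placement at 16, Sound check at 18, Final walkthrough at 21. The latest is hour 21.

21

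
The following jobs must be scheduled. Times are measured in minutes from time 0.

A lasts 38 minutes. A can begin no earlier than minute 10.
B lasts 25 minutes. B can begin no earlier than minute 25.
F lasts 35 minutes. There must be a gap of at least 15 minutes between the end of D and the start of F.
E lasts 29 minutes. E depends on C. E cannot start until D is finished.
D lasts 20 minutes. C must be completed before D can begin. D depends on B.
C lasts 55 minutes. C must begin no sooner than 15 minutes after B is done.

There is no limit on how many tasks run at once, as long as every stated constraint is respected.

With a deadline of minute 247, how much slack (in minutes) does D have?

B cannot begin until its own release at minute 25. It runs from minute 25 to 25 + 25 = minute 50.
After B (finishes minute 50, plus 15-minute gap → minute 65), C can start at minute 65 and finishes at minute 120.
D cannot start until C (finishes minute 120); B (finishes minute 50). The controlling bound is minute 120, so D finishes at 120 + 20 = minute 140.

Working backward from the deadline:
Nothing follows E; the deadline of minute 247 is its only limit. It must start by 247 − 29 = minute 218.
F must finish by minute 247; it takes 35 minutes, so it must start by 247 − 35 = minute 212.
For D: E (must start by minute 218); F (must start by minute 212, minus 15-minute gap → minute 197). The most restrictive is minute 197; with a 20-minute duration, D must start by minute 177.
So D can start as early as minute 120 and as late as minute 177, giving 177 − 120 = 57 minutes of slack.

57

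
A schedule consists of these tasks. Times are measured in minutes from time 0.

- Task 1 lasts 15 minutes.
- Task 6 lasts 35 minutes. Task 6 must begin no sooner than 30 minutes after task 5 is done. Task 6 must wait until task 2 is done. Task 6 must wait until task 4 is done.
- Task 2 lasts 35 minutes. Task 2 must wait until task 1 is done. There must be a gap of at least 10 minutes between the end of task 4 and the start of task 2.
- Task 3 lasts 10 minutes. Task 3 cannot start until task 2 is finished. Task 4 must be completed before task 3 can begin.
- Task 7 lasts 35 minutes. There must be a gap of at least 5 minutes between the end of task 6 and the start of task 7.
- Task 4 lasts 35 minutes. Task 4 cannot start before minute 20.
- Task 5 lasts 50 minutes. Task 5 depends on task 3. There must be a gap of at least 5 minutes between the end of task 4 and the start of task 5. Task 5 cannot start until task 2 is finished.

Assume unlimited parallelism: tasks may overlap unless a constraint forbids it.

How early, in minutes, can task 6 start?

Task 4 cannot begin until its own release at minute 20. It runs from minute 20 to 20 + 35 = minute 55.
Task 1 has no prerequisites, so it starts at minute 0 and finishes at minute 15.
Task 2 cannot start until task 1 (finishes minute 15); task 4 (finishes minute 55, plus 10-minute gap → minute 65). The controlling bound is minute 65, so task 2 finishes at 65 + 35 = minute 100.
Task 3 cannot start until task 2 (finishes minute 100); task 4 (finishes minute 55). The controlling bound is minute 100, so task 3 finishes at 100 + 10 = minute 110.
Task 5 needs all of task 3 (finishes minute 110); task 4 (finishes minute 55, plus 5-minute gap → minute 60); task 2 (finishes minute 100). That puts its earliest start at minute 110; it finishes at 110 + 50 = minute 160.
Task 6 waits on task 5 (finishes minute 160, plus 30-minute gap → minute 190); task 2 (finishes minute 100); task 4 (finishes minute 55). The latest of these is minute 190, which is the earliest task 6 can start.

190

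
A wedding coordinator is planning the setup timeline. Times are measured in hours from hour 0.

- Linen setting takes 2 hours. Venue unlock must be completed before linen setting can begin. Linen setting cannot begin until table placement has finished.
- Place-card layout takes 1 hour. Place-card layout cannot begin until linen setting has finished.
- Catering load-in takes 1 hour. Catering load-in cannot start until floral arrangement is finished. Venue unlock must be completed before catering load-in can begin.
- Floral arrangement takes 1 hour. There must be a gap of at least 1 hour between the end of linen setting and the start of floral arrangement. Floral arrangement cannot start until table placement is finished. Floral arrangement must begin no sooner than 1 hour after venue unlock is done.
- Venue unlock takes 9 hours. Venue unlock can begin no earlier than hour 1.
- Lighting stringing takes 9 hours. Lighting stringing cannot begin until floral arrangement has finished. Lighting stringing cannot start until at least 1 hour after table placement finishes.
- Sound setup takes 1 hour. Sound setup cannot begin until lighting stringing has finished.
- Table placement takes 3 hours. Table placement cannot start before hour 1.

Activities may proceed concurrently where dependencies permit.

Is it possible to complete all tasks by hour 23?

After its own release at hour 1, table placement can start at hour 1 and finishes at hour 4.
After its own release at hour 1, venue unlock can start at hour 1 and finishes at hour 10.
Linen setting cannot start until venue unlock (finishes hour 10); table placement (finishes hour 4). The controlling bound is hour 10, so linen setting finishes at 10 + 2 = hour 12.
Place-card layout cannot begin until linen setting (finishes hour 12). It runs from hour 12 to 12 + 1 = hour 13.
For floral arrangement: linen setting (finishes hour 12, plus 1-hour gap → hour 13); table placement (finishes hour 4); venue unlock (finishes hour 10, plus 1-hour gap → hour 11). Taking the maximum gives a start of hour 13, and it finishes at 13 + 1 = hour 14.
Catering load-in cannot start until floral arrangement (finishes hour 14); venue unlock (finishes hour 10). The controlling bound is hour 14, so catering load-in finishes at 14 + 1 = hour 15.
Lighting stringing has to wait for floral arrangement (finishes hour 14); table placement (finishes hour 4, plus 1-hour gap → hour 5). The latest of these is hour 14, so lighting stringing runs hour 14 to 14 + 9 = hour 23.
Sound setup cannot begin until lighting stringing (finishes hour 23). It runs from hour 23 to 23 + 1 = hour 24.
The earliest everything can be done is hour 24, which is after the deadline of 23, so it is not possible.

No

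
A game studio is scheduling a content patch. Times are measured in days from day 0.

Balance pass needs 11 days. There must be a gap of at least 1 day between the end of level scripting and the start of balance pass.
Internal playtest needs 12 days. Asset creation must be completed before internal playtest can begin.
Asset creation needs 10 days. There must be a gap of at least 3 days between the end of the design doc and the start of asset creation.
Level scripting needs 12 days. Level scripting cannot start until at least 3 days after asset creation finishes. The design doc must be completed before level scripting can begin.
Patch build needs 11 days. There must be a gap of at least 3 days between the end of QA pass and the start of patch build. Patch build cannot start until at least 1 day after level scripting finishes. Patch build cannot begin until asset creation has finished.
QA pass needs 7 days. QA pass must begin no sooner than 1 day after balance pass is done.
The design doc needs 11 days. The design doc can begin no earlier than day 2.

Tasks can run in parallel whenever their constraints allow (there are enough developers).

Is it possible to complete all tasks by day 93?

The design doc cannot begin until its own release at day 2. It runs from day 2 to 2 + 11 = day 13.
Asset creation cannot begin until the design doc (finishes day 13, plus 3-day gap → day 16). It runs from day 16 to 16 + 10 = day 26.
Internal playtest waits on asset creation (finishes day 26), so it starts at day 26 and finishes at 26 + 12 = day 38.
Level scripting has to wait for asset creation (finishes day 26, plus 3-day gap → day 29); the design doc (finishes day 13). The latest of these is day 29, so level scripting runs day 29 to 29 + 12 = day 41.
Balance pass waits on level scripting (finishes day 41, plus 1-day gap → day 42), so it starts at day 42 and finishes at 42 + 11 = day 53.
After balance pass (finishes day 53, plus 1-day gap → day 54), QA pass can start at day 54 and finishes at day 61.
Patch build has to wait for QA pass (finishes day 61, plus 3-day gap → day 64); level scripting (finishes day 41, plus 1-day gap → day 42); asset creation (finishes day 26). The latest of these is day 64, so patch build runs day 64 to 64 + 11 = day 75.
Every task is finished by day 75, which is no later than the deadline of 93, so the schedule is feasible.

Yes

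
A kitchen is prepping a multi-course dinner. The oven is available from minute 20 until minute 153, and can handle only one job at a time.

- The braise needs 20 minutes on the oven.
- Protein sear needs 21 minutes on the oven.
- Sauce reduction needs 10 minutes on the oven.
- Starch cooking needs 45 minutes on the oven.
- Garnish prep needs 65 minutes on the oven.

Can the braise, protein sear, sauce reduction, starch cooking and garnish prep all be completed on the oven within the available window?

The oven window is 153 − 20 = 133 minutes.
Running back to back, the jobs need 20 + 21 + 10 + 45 + 65 = 161 minutes on the oven.
Since 161 > 133, they cannot all fit.

No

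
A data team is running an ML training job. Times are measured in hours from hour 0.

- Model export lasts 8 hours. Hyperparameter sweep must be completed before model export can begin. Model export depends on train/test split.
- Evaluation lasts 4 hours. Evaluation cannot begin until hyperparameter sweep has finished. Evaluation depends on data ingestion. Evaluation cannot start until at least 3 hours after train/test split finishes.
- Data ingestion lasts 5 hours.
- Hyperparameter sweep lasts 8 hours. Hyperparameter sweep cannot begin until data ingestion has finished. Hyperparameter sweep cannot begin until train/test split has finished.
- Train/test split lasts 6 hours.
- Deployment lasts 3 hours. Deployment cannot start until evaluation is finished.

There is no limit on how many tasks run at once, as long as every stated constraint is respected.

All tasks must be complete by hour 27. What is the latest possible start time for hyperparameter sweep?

Deployment has no dependents, so it just needs to finish by hour 27. Starting by 27 − 3 = hour 24 achieves that.
Since deployment (must start by hour 24) depends on it, evaluation must finish by hour 24. Backing off its 4-hour duration gives a latest start of hour 20.
Model export has no dependents, so it just needs to finish by hour 27. Starting by 27 − 8 = hour 19 achieves that.
Hyperparameter sweep must finish in time for evaluation (must start by hour 20); model export (must start by hour 19). The tightest is hour 19, so hyperparameter sweep must start by 19 − 8 = hour 11.

11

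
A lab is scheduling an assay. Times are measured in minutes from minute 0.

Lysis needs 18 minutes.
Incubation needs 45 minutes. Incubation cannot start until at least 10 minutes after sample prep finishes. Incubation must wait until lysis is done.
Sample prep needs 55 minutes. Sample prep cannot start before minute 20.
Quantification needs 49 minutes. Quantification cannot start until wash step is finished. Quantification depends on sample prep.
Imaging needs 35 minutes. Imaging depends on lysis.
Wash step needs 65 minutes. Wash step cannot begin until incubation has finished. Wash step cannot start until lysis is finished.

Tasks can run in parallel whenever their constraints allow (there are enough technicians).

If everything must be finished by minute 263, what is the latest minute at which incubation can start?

104

To finish by minute 263, quantification (duration 49) must start no later than minute 214.
Wash step must finish before quantification (must start by minute 214). With a 65-minute duration, wash step must start by 214 − 65 = minute 149.
Incubation feeds into wash step (must start by minute 149); so incubation must finish by minute 149 and therefore start by minute 104.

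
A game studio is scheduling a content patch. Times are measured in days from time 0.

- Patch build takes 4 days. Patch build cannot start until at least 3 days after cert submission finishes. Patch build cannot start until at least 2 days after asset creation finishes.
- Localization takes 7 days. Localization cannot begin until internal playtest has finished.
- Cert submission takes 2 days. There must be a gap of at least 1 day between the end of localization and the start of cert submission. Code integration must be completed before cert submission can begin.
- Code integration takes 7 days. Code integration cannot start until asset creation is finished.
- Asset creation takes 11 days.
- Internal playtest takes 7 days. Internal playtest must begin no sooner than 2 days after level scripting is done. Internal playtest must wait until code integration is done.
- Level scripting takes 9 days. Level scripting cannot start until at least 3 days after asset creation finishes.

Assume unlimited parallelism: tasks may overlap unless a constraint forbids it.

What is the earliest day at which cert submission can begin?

Asset creation has no prerequisites, so it starts at day 0 and finishes at day 11.
After asset creation (finishes day 11), code integration can start at day 11 and finishes at day 18.
Level scripting cannot begin until asset creation (finishes day 11, plus 3-day gap → day 14). It runs from day 14 to 14 + 9 = day 23.
Internal playtest cannot start until level scripting (finishes day 23, plus 2-day gap → day 25); code integration (finishes day 18). The controlling bound is day 25, so internal playtest finishes at 25 + 7 = day 32.
After internal playtest (finishes day 32), localization can start at day 32 and finishes at day 39.
Cert submission waits on localization (finishes day 39, plus 1-day gap → day 40); code integration (finishes day 18). The latest of these is day 40, which is the earliest cert submission can start.

40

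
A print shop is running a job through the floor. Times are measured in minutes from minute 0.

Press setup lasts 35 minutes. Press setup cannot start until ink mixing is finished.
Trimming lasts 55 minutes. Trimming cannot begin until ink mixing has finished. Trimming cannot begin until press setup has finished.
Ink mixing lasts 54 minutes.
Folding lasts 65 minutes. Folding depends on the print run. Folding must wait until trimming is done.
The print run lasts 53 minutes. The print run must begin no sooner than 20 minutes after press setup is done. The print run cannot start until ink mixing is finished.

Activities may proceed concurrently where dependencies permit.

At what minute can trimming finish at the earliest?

144

Nothing blocks ink mixing, so it runs from minute 0 to minute 54.
After ink mixing (finishes minute 54), press setup can start at minute 54 and finishes at minute 89.
For trimming: ink mixing (finishes minute 54); press setup (finishes minute 89). Taking the maximum gives a start of minute 89, and it finishes at 89 + 55 = minute 144.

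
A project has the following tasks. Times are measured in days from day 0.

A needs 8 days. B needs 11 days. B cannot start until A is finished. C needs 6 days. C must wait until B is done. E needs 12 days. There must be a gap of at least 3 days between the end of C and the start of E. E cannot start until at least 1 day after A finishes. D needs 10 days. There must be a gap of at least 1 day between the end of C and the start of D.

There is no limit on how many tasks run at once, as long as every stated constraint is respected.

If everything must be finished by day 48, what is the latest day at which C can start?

Nothing follows D; the deadline of day 48 is its only limit. It must start by 48 − 10 = day 38.
E has no dependents, so it just needs to finish by day 48. Starting by 48 − 12 = day 36 achieves that.
C feeds D (must start by day 38, minus 1-day gap → day 37); E (must start by day 36, minus 3-day gap → day 33). Taking the minimum, C must finish by day 33 and start by 33 − 6 = day 27.

27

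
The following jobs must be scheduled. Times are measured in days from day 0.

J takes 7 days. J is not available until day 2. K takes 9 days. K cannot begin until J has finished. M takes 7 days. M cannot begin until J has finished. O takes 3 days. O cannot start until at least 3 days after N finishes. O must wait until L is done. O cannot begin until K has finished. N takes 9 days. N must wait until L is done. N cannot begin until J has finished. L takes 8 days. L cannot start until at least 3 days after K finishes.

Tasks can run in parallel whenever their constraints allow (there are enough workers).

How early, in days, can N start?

J cannot begin until its own release at day 2. It runs from day 2 to 2 + 7 = day 9.
K waits on J (finishes day 9), so it starts at day 9 and finishes at 9 + 9 = day 18.
L cannot begin until K (finishes day 18, plus 3-day gap → day 21). It runs from day 21 to 21 + 8 = day 29.
N waits on L (finishes day 29); J (finishes day 9). The latest of these is day 29, which is the earliest N can start.

29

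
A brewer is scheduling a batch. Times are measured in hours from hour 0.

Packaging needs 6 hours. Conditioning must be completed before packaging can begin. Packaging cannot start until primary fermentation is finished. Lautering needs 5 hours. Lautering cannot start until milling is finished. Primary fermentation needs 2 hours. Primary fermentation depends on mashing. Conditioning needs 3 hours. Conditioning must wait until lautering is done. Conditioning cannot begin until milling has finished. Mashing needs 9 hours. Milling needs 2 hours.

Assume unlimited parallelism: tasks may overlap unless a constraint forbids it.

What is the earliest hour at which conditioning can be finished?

Milling can start immediately at hour 0; it finishes at hour 2.
Lautering waits on milling (finishes hour 2), so it starts at hour 2 and finishes at 2 + 5 = hour 7.
Conditioning has to wait for lautering (finishes hour 7); milling (finishes hour 2). The latest of these is hour 7, so conditioning runs hour 7 to 7 + 3 = hour 10.

10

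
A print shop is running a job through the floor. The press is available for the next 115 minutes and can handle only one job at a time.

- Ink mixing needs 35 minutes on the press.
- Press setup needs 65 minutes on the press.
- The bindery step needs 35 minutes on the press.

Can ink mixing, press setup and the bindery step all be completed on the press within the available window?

No

Running back to back, the jobs need 35 + 65 + 35 = 135 minutes on the press.
Since 135 > 115, they cannot all fit.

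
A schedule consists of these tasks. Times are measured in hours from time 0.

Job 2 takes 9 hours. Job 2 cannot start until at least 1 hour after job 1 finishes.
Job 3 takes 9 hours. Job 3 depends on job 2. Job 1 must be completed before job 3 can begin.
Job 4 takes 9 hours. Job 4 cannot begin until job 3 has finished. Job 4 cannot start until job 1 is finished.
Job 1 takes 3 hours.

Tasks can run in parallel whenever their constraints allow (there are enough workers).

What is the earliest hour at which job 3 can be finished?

22

Nothing blocks job 1, so it runs from hour 0 to hour 3.
Job 2 waits on job 1 (finishes hour 3, plus 1-hour gap → hour 4), so it starts at hour 4 and finishes at 4 + 9 = hour 13.
Job 3 cannot start until job 2 (finishes hour 13); job 1 (finishes hour 3). The controlling bound is hour 13, so job 3 finishes at 13 + 9 = hour 22.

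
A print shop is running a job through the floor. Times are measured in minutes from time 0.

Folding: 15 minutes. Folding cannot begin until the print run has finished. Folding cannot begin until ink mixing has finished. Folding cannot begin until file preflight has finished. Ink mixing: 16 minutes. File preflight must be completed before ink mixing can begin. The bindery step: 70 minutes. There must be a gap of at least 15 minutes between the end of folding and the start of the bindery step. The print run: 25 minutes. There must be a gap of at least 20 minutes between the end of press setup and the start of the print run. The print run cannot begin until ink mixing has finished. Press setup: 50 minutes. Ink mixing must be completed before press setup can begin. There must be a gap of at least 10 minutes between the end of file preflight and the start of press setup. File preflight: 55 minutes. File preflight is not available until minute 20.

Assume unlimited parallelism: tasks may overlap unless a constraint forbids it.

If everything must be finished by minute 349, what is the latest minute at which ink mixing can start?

138

Nothing follows the bindery step; the deadline of minute 349 is its only limit. It must start by 349 − 70 = minute 279.
Folding must finish before the bindery step (must start by minute 279, minus 15-minute gap → minute 264). With a 15-minute duration, folding must start by 264 − 15 = minute 249.
The print run must finish before folding (must start by minute 249). With a 25-minute duration, the print run must start by 249 − 25 = minute 224.
Press setup has to be done before the print run (must start by minute 224, minus 20-minute gap → minute 204). That means finishing by minute 204, i.e. starting by 204 − 50 = minute 154.
For ink mixing: press setup (must start by minute 154); the print run (must start by minute 224); folding (must start by minute 249). The most restrictive is minute 154; with a 16-minute duration, ink mixing must start by minute 138.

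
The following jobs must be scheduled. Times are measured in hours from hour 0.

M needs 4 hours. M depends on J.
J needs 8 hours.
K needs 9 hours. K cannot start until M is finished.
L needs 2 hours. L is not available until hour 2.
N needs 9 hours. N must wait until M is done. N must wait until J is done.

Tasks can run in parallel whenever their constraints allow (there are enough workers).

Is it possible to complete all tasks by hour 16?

L waits on its own release at hour 2, so it starts at hour 2 and finishes at 2 + 2 = hour 4.
J has no prerequisites, so it starts at hour 0 and finishes at hour 8.
M waits on J (finishes hour 8), so it starts at hour 8 and finishes at 8 + 4 = hour 12.
N cannot start until M (finishes hour 12); J (finishes hour 8). The controlling bound is hour 12, so N finishes at 12 + 9 = hour 21.
K waits on M (finishes hour 12), so it starts at hour 12 and finishes at 12 + 9 = hour 21.
The earliest everything can be done is hour 21, which is after the deadline of 16, so it is not possible.

No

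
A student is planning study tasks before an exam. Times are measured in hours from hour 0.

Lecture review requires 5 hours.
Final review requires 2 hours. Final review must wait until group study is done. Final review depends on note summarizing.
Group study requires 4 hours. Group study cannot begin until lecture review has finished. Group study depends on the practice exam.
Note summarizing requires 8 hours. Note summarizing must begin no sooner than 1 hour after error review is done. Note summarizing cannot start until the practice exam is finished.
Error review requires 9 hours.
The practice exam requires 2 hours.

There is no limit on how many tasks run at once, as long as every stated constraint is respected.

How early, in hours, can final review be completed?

20

Nothing blocks error review, so it runs from hour 0 to hour 9.
Nothing blocks the practice exam, so it runs from hour 0 to hour 2.
Note summarizing has to wait for error review (finishes hour 9, plus 1-hour gap → hour 10); the practice exam (finishes hour 2). The latest of these is hour 10, so note summarizing runs hour 10 to 10 + 8 = hour 18.
Nothing blocks lecture review, so it runs from hour 0 to hour 5.
For group study: lecture review (finishes hour 5); the practice exam (finishes hour 2). Taking the maximum gives a start of hour 5, and it finishes at 5 + 4 = hour 9.
Final review has to wait for group study (finishes hour 9); note summarizing (finishes hour 18). The latest of these is hour 18, so final review runs hour 18 to 18 + 2 = hour 20.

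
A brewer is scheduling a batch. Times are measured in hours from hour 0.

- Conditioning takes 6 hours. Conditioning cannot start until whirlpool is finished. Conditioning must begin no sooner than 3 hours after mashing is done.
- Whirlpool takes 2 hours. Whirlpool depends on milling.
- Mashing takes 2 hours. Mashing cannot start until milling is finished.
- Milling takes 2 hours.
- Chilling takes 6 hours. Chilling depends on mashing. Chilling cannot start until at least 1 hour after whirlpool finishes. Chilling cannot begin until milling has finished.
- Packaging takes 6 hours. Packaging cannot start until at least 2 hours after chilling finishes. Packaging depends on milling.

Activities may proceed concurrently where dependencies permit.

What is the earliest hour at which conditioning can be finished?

Nothing blocks milling, so it runs from hour 0 to hour 2.
After milling (finishes hour 2), whirlpool can start at hour 2 and finishes at hour 4.
After milling (finishes hour 2), mashing can start at hour 2 and finishes at hour 4.
Conditioning cannot start until whirlpool (finishes hour 4); mashing (finishes hour 4, plus 3-hour gap → hour 7). The controlling bound is hour 7, so conditioning finishes at 7 + 6 = hour 13.

13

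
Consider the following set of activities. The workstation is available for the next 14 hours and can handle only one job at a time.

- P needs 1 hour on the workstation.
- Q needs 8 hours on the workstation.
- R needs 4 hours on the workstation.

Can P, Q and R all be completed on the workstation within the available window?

Running back to back, the jobs need 1 + 8 + 4 = 13 hours on the workstation.
Since 13 ≤ 14, they fit within the window.

Yes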